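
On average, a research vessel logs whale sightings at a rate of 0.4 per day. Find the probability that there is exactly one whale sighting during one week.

0.1703

Over the interval, μ = 0.4 × 7 = 2.8 (a week = 7 days).
P(N = 1) = e^(−μ) μ^1/1! = e^(−2.8) · 2.8^1/1 ≈ 0.1703.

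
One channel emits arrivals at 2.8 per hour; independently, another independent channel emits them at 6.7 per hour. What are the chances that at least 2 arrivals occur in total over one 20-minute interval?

Independent Poisson processes superpose: combined rate λ = 2.8 + 6.7 = 9.5 per hour.
Over the interval, μ = 9.5 × 1/3 ≈ 3.16667 (a 20-minute interval = 1/3 hours).
P(N ≥ 2) = 1 − P(N ≤ 1) ≈ 0.8244.

0.8244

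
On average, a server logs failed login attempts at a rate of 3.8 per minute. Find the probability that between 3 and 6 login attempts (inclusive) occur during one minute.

0.6402

With mean μ = 3.8 per minute,
P(3 ≤ N ≤ 6) = Σ_{j=3}^{6} e^(−3.8) · 3.8^j/j! ≈ 0.6402.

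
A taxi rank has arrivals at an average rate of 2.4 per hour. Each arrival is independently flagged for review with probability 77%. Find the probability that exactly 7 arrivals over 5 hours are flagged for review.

Thinning: the arrivals that are flagged for review themselves form a Poisson process with rate 0.77 × 2.4 = 1.848 per hour.
Over the interval, μ = 1.848 × 5 = 9.24 (5 hours).
P(N = 7) = e^(−9.24) · 9.24^7/7! ≈ 0.1108.

0.1108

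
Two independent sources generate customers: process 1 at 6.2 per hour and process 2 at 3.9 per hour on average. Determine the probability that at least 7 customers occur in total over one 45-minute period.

Independent Poisson processes superpose: combined rate λ = 6.2 + 3.9 = 10.1 per hour.
Over the interval, μ = 10.1 × 0.75 = 7.575 (a 45-minute period = 0.75 hours).
P(N ≥ 7) = 1 − P(N ≤ 6) ≈ 0.6320.

0.6320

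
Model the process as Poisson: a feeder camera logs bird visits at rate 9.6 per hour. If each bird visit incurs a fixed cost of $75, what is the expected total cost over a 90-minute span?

E[N] = 9.6 × 1.5 = 14.4 (a 90-minute span = 1.5 hours); E[cost] = 14.4 × $75 = $1080.

$1080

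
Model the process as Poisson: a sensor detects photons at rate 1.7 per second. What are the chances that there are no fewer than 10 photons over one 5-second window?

Over the interval, μ = 1.7 × 5 = 8.5 (a 5-second window = 5 seconds).
P(N ≥ 10) = 1 − P(N ≤ 9) = 1 − Σ_{j=0}^{9} e^(−μ) μ^j/j! ≈ 0.3470.

0.3470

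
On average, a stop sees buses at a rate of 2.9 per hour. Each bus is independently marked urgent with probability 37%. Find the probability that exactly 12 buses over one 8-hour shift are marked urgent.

Thinning: the buses that are marked urgent themselves form a Poisson process with rate 0.37 × 2.9 = 1.073 per hour.
Over the interval, μ = 1.073 × 8 = 8.584 (an 8-hour shift = 8 hours).
P(N = 12) = e^(−8.584) · 8.584^12/12! ≈ 0.0625.

0.0625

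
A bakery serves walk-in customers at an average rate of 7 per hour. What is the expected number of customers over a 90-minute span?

10.5

E[N] = λt = 7 × 1.5 = 10.5 (a 90-minute span = 1.5 hours).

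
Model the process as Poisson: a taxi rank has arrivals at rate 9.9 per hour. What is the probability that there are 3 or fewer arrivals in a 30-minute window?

0.2721

Over the interval, μ = 9.9 × 0.5 = 4.95 (a 30-minute window = 0.5 hours).
P(N ≤ 3) = Σ_{j=0}^{3} e^(−μ) μ^j/j! ≈ 0.2721.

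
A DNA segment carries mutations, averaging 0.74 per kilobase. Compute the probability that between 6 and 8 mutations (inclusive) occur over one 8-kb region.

Over the interval, μ = 0.74 × 8 = 5.92 (an 8-kb region = 8 kilobases).
P(6 ≤ N ≤ 8) = Σ_{j=6}^{8} e^(−5.92) · 5.92^j/j! ≈ 0.3968.

0.3968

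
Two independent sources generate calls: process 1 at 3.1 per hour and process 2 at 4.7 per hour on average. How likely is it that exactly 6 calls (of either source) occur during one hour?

Independent Poisson processes superpose: combined rate λ = 3.1 + 4.7 = 7.8 per hour.
So μ = 7.8.
P(N = 6) = e^(−7.8) · 7.8^6/6! ≈ 0.1282.

0.1282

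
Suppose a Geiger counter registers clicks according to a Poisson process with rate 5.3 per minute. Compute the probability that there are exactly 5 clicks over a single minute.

0.1740

With mean μ = 5.3 per minute,
P(N = 5) = e^(−μ) μ^5/5! = e^(−5.3) · 5.3^5/120 ≈ 0.1740.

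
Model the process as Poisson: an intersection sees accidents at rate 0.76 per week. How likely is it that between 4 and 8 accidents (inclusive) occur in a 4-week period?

0.3576

Over the interval, μ = 0.76 × 4 = 3.04 (a 4-week period = 4 weeks).
P(4 ≤ N ≤ 8) = Σ_{j=4}^{8} e^(−3.04) · 3.04^j/j! ≈ 0.3576.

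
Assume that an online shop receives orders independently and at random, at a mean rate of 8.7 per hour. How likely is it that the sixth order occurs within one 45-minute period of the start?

Over the interval, μ = 8.7 × 0.75 = 6.525 (a 45-minute period = 0.75 hours).
The sixth arrival falls in the interval iff at least 6 events occur there: P(S_6 ≤ t) = P(N ≥ 6) = 1 − P(N ≤ 5) ≈ 0.6346.

0.6346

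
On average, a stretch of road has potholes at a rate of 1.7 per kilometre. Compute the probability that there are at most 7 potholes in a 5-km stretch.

Over the interval, μ = 1.7 × 5 = 8.5 (a 5-km stretch = 5 kilometres).
P(N ≤ 7) = Σ_{j=0}^{7} e^(−μ) μ^j/j! ≈ 0.3856.

0.3856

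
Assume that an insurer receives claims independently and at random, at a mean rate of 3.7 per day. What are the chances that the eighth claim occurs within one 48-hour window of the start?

0.4607

Over the interval, μ = 3.7 × 2 = 7.4 (a 48-hour window = 2 days).
The eighth arrival falls in the interval iff at least 8 events occur there: P(S_8 ≤ t) = P(N ≥ 8) = 1 − P(N ≤ 7) ≈ 0.4607.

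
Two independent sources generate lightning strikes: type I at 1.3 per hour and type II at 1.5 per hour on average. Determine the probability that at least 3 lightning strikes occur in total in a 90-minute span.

0.7898

Independent Poisson processes superpose: combined rate λ = 1.3 + 1.5 = 2.8 per hour.
Over the interval, μ = 2.8 × 1.5 = 4.2 (a 90-minute span = 1.5 hours).
P(N ≥ 3) = 1 − P(N ≤ 2) ≈ 0.7898.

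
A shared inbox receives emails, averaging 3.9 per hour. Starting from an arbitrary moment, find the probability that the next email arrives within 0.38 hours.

0.7728

Inter-arrival times are exponential with rate λ = 3.9 per hour.
P(T ≤ 0.38) = 1 − e^(−λt) = 1 − e^(−3.9 × 0.38) = 1 − e^(−1.482) ≈ 0.7728.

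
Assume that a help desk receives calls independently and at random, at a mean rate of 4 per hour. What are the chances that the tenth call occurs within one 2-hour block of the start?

Over the interval, μ = 4 × 2 = 8 (a 2-hour block = 2 hours).
The tenth arrival falls in the interval iff at least 10 events occur there: P(S_10 ≤ t) = P(N ≥ 10) = 1 − P(N ≤ 9) ≈ 0.2834.

0.2834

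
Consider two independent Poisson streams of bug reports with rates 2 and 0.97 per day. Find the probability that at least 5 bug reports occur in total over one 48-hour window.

0.7068

Independent Poisson processes superpose: combined rate λ = 2 + 0.97 = 2.97 per day.
Over the interval, μ = 2.97 × 2 = 5.94 (a 48-hour window = 2 days).
P(N ≥ 5) = 1 − P(N ≤ 4) ≈ 0.7068.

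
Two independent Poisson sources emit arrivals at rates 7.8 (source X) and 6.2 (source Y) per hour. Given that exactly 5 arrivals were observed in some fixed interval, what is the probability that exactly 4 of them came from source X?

Given the total, each event is independently from source X with probability p = λ_X/(λ_X+λ_Y) = 7.8/14 ≈ 0.5571.
So K ~ Binomial(5, 7.8/14): P(K = 4) = C(5,4) · (7.8/14)^4 · (6.2/14)^1 ≈ 0.2134.

0.2134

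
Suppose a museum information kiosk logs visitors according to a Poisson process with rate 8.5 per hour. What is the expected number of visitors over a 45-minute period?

E[N] = λt = 8.5 × 0.75 = 6.375 (a 45-minute period = 0.75 hours).

6.375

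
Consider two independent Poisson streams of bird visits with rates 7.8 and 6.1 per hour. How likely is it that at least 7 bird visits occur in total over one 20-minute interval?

Independent Poisson processes superpose: combined rate λ = 7.8 + 6.1 = 13.9 per hour.
Over the interval, μ = 13.9 × 1/3 ≈ 4.63333 (a 20-minute interval = 1/3 hours).
P(N ≥ 7) = 1 − P(N ≤ 6) ≈ 0.1864.

0.1864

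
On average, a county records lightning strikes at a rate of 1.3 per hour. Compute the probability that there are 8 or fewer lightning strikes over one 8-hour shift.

Over the interval, μ = 1.3 × 8 = 10.4 (an 8-hour shift = 8 hours).
P(N ≤ 8) = Σ_{j=0}^{8} e^(−μ) μ^j/j! ≈ 0.2896.

0.2896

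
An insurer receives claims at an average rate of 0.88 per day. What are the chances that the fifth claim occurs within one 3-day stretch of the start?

Over the interval, μ = 0.88 × 3 = 2.64 (a 3-day stretch = 3 days).
The fifth arrival falls in the interval iff at least 5 events occur there: P(S_5 ≤ t) = P(N ≥ 5) = 1 − P(N ≤ 4) ≈ 0.1283.

0.1283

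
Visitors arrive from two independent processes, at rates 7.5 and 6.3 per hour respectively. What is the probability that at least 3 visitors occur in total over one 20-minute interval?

0.8374

Independent Poisson processes superpose: combined rate λ = 7.5 + 6.3 = 13.8 per hour.
Over the interval, μ = 13.8 × 1/3 = 4.6 (a 20-minute interval = 1/3 hours).
P(N ≥ 3) = 1 − P(N ≤ 2) ≈ 0.8374.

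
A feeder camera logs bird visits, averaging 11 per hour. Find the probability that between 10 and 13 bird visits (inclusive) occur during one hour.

0.4408

With mean μ = 11 per hour,
P(10 ≤ N ≤ 13) = Σ_{j=10}^{13} e^(−11) · 11^j/j! ≈ 0.4408.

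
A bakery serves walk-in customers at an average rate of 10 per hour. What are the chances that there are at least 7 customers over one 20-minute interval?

0.0532

Over the interval, μ = 10 × 1/3 ≈ 3.33333 (a 20-minute interval = 1/3 hours).
P(N ≥ 7) = 1 − P(N ≤ 6) = 1 − Σ_{j=0}^{6} e^(−μ) μ^j/j! ≈ 0.0532.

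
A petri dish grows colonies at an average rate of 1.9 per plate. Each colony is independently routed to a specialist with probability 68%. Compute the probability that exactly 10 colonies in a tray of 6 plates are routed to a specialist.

0.0928

Thinning: the colonies that are routed to a specialist themselves form a Poisson process with rate 0.68 × 1.9 = 1.292 per plate.
Over the interval, μ = 1.292 × 6 = 7.752 (a tray of 6 plates = 6 plates).
P(N = 10) = e^(−7.752) · 7.752^10/10! ≈ 0.0928.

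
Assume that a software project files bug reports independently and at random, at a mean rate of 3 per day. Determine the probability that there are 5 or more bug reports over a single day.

0.1847

With mean μ = 3 per day,
P(N ≥ 5) = 1 − P(N ≤ 4) = 1 − Σ_{j=0}^{4} e^(−μ) μ^j/j! ≈ 0.1847.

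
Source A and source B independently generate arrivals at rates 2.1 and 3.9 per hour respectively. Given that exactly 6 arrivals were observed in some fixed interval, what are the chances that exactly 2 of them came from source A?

0.3280

Given the total, each event is independently from source A with probability p = λ_A/(λ_A+λ_B) = 2.1/6 = 0.3500.
So K ~ Binomial(6, 2.1/6): P(K = 2) = C(6,2) · (2.1/6)^2 · (3.9/6)^4 ≈ 0.3280.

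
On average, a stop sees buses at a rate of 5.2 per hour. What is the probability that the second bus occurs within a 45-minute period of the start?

0.9008

Over the interval, μ = 5.2 × 0.75 = 3.9 (a 45-minute period = 0.75 hours).
The second arrival falls in the interval iff at least 2 events occur there: P(S_2 ≤ t) = P(N ≥ 2) = 1 − P(N ≤ 1) ≈ 0.9008.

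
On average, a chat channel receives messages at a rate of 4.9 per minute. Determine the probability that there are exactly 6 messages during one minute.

With mean μ = 4.9 per minute,
P(N = 6) = e^(−μ) μ^6/6! = e^(−4.9) · 4.9^6/720 ≈ 0.1432.

0.1432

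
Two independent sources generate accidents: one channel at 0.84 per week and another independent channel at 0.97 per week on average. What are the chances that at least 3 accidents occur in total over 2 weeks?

0.7008

Independent Poisson processes superpose: combined rate λ = 0.84 + 0.97 = 1.81 per week.
Over the interval, μ = 1.81 × 2 = 3.62 (2 weeks).
P(N ≥ 3) = 1 − P(N ≤ 2) ≈ 0.7008.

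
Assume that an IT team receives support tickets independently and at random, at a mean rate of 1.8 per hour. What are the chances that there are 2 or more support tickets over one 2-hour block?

Over the interval, μ = 1.8 × 2 = 3.6 (a 2-hour block = 2 hours).
P(N ≥ 2) = 1 − P(N ≤ 1) = 1 − Σ_{j=0}^{1} e^(−μ) μ^j/j! ≈ 0.8743.

0.8743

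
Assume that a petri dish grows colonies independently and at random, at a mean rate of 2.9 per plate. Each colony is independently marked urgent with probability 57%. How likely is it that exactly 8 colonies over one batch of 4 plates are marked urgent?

0.1218

Thinning: the colonies that are marked urgent themselves form a Poisson process with rate 0.57 × 2.9 = 1.653 per plate.
Over the interval, μ = 1.653 × 4 = 6.612 (a batch of 4 plates = 4 plates).
P(N = 8) = e^(−6.612) · 6.612^8/8! ≈ 0.1218.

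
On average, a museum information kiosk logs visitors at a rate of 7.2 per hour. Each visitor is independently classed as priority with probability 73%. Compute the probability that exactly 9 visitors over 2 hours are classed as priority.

0.1175

Thinning: the visitors that are classed as priority themselves form a Poisson process with rate 0.73 × 7.2 = 5.256 per hour.
Over the interval, μ = 5.256 × 2 = 10.512 (2 hours).
P(N = 9) = e^(−10.512) · 10.512^9/9! ≈ 0.1175.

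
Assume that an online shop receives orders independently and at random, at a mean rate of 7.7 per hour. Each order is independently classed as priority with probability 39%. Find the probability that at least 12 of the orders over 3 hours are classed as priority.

Thinning: the orders that are classed as priority themselves form a Poisson process with rate 0.39 × 7.7 = 3.003 per hour.
Over the interval, μ = 3.003 × 3 = 9.009 (3 hours).
P(N ≥ 12) = 1 − P(N ≤ 11) ≈ 0.1979.

0.1979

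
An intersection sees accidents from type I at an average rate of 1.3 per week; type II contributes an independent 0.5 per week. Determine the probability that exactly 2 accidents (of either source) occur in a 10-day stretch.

Independent Poisson processes superpose: combined rate λ = 1.3 + 0.5 = 1.8 per week.
Over the interval, μ = 1.8 × 10/7 ≈ 2.57143 (a 10-day stretch = 10/7 weeks).
P(N = 2) = e^(−2.57143) · 2.57143^2/2! ≈ 0.2527.

0.2527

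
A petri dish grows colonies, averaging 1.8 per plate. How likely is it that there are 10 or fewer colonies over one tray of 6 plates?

Over the interval, μ = 1.8 × 6 = 10.8 (a tray of 6 plates = 6 plates).
P(N ≤ 10) = Σ_{j=0}^{10} e^(−μ) μ^j/j! ≈ 0.4840.

0.4840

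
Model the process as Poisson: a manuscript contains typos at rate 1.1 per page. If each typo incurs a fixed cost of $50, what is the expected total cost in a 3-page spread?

$165

E[N] = 1.1 × 3 = 3.3 (a 3-page spread = 3 pages); E[cost] = 3.3 × $50 = $165.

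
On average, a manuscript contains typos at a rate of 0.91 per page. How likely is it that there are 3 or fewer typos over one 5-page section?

Over the interval, μ = 0.91 × 5 = 4.55 (a 5-page section = 5 pages).
P(N ≤ 3) = Σ_{j=0}^{3} e^(−μ) μ^j/j! ≈ 0.3339.

0.3339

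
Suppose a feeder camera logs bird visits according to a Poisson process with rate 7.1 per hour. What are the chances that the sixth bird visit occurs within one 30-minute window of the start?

Over the interval, μ = 7.1 × 0.5 = 3.55 (a 30-minute window = 0.5 hours).
The sixth arrival falls in the interval iff at least 6 events occur there: P(S_6 ≤ t) = P(N ≥ 6) = 1 − P(N ≤ 5) ≈ 0.1491.

0.1491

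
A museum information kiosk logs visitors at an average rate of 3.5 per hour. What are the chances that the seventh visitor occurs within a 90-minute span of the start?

Over the interval, μ = 3.5 × 1.5 = 5.25 (a 90-minute span = 1.5 hours).
The seventh arrival falls in the interval iff at least 7 events occur there: P(S_7 ≤ t) = P(N ≥ 7) = 1 − P(N ≤ 6) ≈ 0.2752.

0.2752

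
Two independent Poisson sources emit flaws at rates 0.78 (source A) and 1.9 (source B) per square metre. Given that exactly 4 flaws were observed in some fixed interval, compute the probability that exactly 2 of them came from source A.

Given the total, each event is independently from source A with probability p = λ_A/(λ_A+λ_B) = 0.78/2.68 ≈ 0.2910.
So K ~ Binomial(4, 0.78/2.68): P(K = 2) = C(4,2) · (0.78/2.68)^2 · (1.9/2.68)^2 ≈ 0.2555.

0.2555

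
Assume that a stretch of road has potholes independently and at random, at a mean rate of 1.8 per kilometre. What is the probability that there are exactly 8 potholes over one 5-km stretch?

Over the interval, μ = 1.8 × 5 = 9 (a 5-km stretch = 5 kilometres).
P(N = 8) = e^(−μ) μ^8/8! = e^(−9) · 9^8/40320 ≈ 0.1318.

0.1318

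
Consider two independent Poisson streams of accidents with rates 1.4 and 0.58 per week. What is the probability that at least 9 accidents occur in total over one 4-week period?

0.3963

Independent Poisson processes superpose: combined rate λ = 1.4 + 0.58 = 1.98 per week.
Over the interval, μ = 1.98 × 4 = 7.92 (a 4-week period = 4 weeks).
P(N ≥ 9) = 1 − P(N ≤ 8) ≈ 0.3963.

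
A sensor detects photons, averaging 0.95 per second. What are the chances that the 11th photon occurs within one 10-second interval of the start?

0.3547

Over the interval, μ = 0.95 × 10 = 9.5 (a 10-second interval = 10 seconds).
The 11th arrival falls in the interval iff at least 11 events occur there: P(S_11 ≤ t) = P(N ≥ 11) = 1 − P(N ≤ 10) ≈ 0.3547.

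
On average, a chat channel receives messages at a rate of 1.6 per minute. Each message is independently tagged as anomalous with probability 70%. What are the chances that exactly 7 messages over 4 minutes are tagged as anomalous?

Thinning: the messages that are tagged as anomalous themselves form a Poisson process with rate 0.7 × 1.6 = 1.12 per minute.
Over the interval, μ = 1.12 × 4 = 4.48 (4 minutes).
P(N = 7) = e^(−4.48) · 4.48^7/7! ≈ 0.0814.

0.0814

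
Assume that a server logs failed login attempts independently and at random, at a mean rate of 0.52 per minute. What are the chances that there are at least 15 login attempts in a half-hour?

0.5944

Over the interval, μ = 0.52 × 30 = 15.6 (a half-hour = 30 minutes).
P(N ≥ 15) = 1 − P(N ≤ 14) = 1 − Σ_{j=0}^{14} e^(−μ) μ^j/j! ≈ 0.5944.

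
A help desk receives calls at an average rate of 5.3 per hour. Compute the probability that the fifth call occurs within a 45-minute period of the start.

0.3663

Over the interval, μ = 5.3 × 0.75 = 3.975 (a 45-minute period = 0.75 hours).
The fifth arrival falls in the interval iff at least 5 events occur there: P(S_5 ≤ t) = P(N ≥ 5) = 1 − P(N ≤ 4) ≈ 0.3663.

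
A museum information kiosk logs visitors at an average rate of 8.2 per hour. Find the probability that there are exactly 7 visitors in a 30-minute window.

0.0640

Over the interval, μ = 8.2 × 0.5 = 4.1 (a 30-minute window = 0.5 hours).
P(N = 7) = e^(−μ) μ^7/7! = e^(−4.1) · 4.1^7/5040 ≈ 0.0640.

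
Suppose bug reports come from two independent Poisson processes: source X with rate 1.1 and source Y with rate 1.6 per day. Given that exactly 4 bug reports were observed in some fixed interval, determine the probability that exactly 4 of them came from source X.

Given the total, each event is independently from source X with probability p = λ_X/(λ_X+λ_Y) = 1.1/2.7 ≈ 0.4074.
So K ~ Binomial(4, 1.1/2.7): P(K = 4) = C(4,4) · (1.1/2.7)^4 · (1.6/2.7)^0 ≈ 0.0275.

0.0275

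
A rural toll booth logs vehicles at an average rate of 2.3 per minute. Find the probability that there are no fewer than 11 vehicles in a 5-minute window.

Over the interval, μ = 2.3 × 5 = 11.5 (a 5-minute window = 5 minutes).
P(N ≥ 11) = 1 − P(N ≤ 10) = 1 − Σ_{j=0}^{10} e^(−μ) μ^j/j! ≈ 0.5983.

0.5983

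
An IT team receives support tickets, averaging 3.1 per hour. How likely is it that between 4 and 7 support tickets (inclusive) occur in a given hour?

With mean μ = 3.1 per hour,
P(4 ≤ N ≤ 7) = Σ_{j=4}^{7} e^(−3.1) · 3.1^j/j! ≈ 0.3609.

0.3609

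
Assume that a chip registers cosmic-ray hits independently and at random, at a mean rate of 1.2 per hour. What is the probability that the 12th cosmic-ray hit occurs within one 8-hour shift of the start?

0.2588

Over the interval, μ = 1.2 × 8 = 9.6 (an 8-hour shift = 8 hours).
The 12th arrival falls in the interval iff at least 12 events occur there: P(S_12 ≤ t) = P(N ≥ 12) = 1 − P(N ≤ 11) ≈ 0.2588.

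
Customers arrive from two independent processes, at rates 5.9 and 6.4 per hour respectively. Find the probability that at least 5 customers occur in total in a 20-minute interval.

0.3907

Independent Poisson processes superpose: combined rate λ = 5.9 + 6.4 = 12.3 per hour.
Over the interval, μ = 12.3 × 1/3 = 4.1 (a 20-minute interval = 1/3 hours).
P(N ≥ 5) = 1 − P(N ≤ 4) ≈ 0.3907.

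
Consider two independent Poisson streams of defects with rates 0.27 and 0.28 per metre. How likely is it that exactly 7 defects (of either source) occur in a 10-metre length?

0.1234

Independent Poisson processes superpose: combined rate λ = 0.27 + 0.28 = 0.55 per metre.
Over the interval, μ = 0.55 × 10 = 5.5 (a 10-metre length = 10 metres).
P(N = 7) = e^(−5.5) · 5.5^7/7! ≈ 0.1234.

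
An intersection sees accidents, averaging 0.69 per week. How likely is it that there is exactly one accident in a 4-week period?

Over the interval, μ = 0.69 × 4 = 2.76 (a 4-week period = 4 weeks).
P(N = 1) = e^(−μ) μ^1/1! = e^(−2.76) · 2.76^1/1 ≈ 0.1747.

0.1747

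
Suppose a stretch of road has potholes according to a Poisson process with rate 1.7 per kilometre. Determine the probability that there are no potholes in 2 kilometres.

0.0334

Over the interval, μ = 1.7 × 2 = 3.4 (2 kilometres).
P(N = 0) = e^(−μ) μ^0/0! = e^(−3.4) · 3.4^0/1 ≈ 0.0334.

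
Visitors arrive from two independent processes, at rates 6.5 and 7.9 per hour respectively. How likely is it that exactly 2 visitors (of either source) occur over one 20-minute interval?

Independent Poisson processes superpose: combined rate λ = 6.5 + 7.9 = 14.4 per hour.
Over the interval, μ = 14.4 × 1/3 = 4.8 (a 20-minute interval = 1/3 hours).
P(N = 2) = e^(−4.8) · 4.8^2/2! ≈ 0.0948.

0.0948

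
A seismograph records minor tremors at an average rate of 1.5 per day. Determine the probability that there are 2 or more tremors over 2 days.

Over the interval, μ = 1.5 × 2 = 3 (2 days).
P(N ≥ 2) = 1 − P(N ≤ 1) = 1 − Σ_{j=0}^{1} e^(−μ) μ^j/j! ≈ 0.8009.

0.8009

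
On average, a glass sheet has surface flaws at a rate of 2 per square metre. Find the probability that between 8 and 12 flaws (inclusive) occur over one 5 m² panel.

Over the interval, μ = 2 × 5 = 10 (a 5 m² panel = 5 square metres).
P(8 ≤ N ≤ 12) = Σ_{j=8}^{12} e^(−10) · 10^j/j! ≈ 0.5713.

0.5713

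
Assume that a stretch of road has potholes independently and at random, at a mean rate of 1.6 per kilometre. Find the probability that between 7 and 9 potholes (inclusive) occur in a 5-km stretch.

0.4032

Over the interval, μ = 1.6 × 5 = 8 (a 5-km stretch = 5 kilometres).
P(7 ≤ N ≤ 9) = Σ_{j=7}^{9} e^(−8) · 8^j/j! ≈ 0.4032.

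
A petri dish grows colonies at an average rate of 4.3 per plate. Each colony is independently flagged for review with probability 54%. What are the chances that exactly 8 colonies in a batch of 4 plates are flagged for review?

Thinning: the colonies that are flagged for review themselves form a Poisson process with rate 0.54 × 4.3 = 2.322 per plate.
Over the interval, μ = 2.322 × 4 = 9.288 (a batch of 4 plates = 4 plates).
P(N = 8) = e^(−9.288) · 9.288^8/8! ≈ 0.1271.

0.1271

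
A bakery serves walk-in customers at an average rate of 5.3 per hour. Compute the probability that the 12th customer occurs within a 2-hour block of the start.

0.3731

Over the interval, μ = 5.3 × 2 = 10.6 (a 2-hour block = 2 hours).
The 12th arrival falls in the interval iff at least 12 events occur there: P(S_12 ≤ t) = P(N ≥ 12) = 1 − P(N ≤ 11) ≈ 0.3731.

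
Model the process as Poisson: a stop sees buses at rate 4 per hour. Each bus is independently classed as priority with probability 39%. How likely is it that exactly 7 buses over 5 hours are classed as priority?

0.1428

Thinning: the buses that are classed as priority themselves form a Poisson process with rate 0.39 × 4 = 1.56 per hour.
Over the interval, μ = 1.56 × 5 = 7.8 (5 hours).
P(N = 7) = e^(−7.8) · 7.8^7/7! ≈ 0.1428.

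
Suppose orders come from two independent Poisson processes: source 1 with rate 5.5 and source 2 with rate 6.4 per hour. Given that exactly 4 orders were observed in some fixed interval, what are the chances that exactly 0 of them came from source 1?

0.0837

Given the total, each event is independently from source 1 with probability p = λ_1/(λ_1+λ_2) = 5.5/11.9 ≈ 0.4622.
So K ~ Binomial(4, 5.5/11.9): P(K = 0) = C(4,0) · (5.5/11.9)^0 · (6.4/11.9)^4 ≈ 0.0837.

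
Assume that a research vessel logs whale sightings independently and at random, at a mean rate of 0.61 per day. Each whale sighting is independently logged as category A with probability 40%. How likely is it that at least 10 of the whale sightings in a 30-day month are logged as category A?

Thinning: the whale sightings that are logged as category A themselves form a Poisson process with rate 0.4 × 0.61 = 0.244 per day.
Over the interval, μ = 0.244 × 30 = 7.32 (a 30-day month = 30 days).
P(N ≥ 10) = 1 − P(N ≤ 9) ≈ 0.2034.

0.2034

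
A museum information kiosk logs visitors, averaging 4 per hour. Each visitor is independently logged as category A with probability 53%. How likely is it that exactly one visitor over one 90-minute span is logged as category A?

Thinning: the visitors that are logged as category A themselves form a Poisson process with rate 0.53 × 4 = 2.12 per hour.
Over the interval, μ = 2.12 × 1.5 = 3.18 (a 90-minute span = 1.5 hours).
P(N = 1) = e^(−3.18) · 3.18^1/1! ≈ 0.1322.

0.1322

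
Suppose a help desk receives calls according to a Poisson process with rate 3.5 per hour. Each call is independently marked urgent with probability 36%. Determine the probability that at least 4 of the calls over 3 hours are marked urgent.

0.5224

Thinning: the calls that are marked urgent themselves form a Poisson process with rate 0.36 × 3.5 = 1.26 per hour.
Over the interval, μ = 1.26 × 3 = 3.78 (3 hours).
P(N ≥ 4) = 1 − P(N ≤ 3) ≈ 0.5224.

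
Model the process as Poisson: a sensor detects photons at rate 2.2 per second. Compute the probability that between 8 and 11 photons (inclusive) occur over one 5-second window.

Over the interval, μ = 2.2 × 5 = 11 (a 5-second window = 5 seconds).
P(8 ≤ N ≤ 11) = Σ_{j=8}^{11} e^(−11) · 11^j/j! ≈ 0.4361.

0.4361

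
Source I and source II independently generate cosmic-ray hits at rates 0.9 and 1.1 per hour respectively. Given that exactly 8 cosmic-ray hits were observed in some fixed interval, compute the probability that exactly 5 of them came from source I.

0.1719

Given the total, each event is independently from source I with probability p = λ_I/(λ_I+λ_II) = 0.9/2 = 0.4500.
So K ~ Binomial(8, 0.9/2): P(K = 5) = C(8,5) · (0.9/2)^5 · (1.1/2)^3 ≈ 0.1719.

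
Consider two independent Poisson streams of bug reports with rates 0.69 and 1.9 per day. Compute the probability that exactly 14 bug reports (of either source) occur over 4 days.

Independent Poisson processes superpose: combined rate λ = 0.69 + 1.9 = 2.59 per day.
Over the interval, μ = 2.59 × 4 = 10.36 (4 days).
P(N = 14) = e^(−10.36) · 10.36^14/14! ≈ 0.0596.

0.0596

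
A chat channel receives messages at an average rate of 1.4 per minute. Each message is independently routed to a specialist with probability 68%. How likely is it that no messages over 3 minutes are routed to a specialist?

Thinning: the messages that are routed to a specialist themselves form a Poisson process with rate 0.68 × 1.4 = 0.952 per minute.
Over the interval, μ = 0.952 × 3 = 2.856 (3 minutes).
P(N = 0) = e^(−2.856) · 2.856^0/0! ≈ 0.0575.

0.0575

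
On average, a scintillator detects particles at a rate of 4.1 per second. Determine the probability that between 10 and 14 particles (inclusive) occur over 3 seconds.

Over the interval, μ = 4.1 × 3 = 12.3 (3 seconds).
P(10 ≤ N ≤ 14) = Σ_{j=10}^{14} e^(−12.3) · 12.3^j/j! ≈ 0.5271.

0.5271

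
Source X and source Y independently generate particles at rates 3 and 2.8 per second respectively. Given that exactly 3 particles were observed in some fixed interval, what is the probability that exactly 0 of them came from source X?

0.1125

Given the total, each event is independently from source X with probability p = λ_X/(λ_X+λ_Y) = 3/5.8 ≈ 0.5172.
So K ~ Binomial(3, 3/5.8): P(K = 0) = C(3,0) · (3/5.8)^0 · (2.8/5.8)^3 ≈ 0.1125.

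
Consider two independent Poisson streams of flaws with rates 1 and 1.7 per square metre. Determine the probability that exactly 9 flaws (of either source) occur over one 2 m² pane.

Independent Poisson processes superpose: combined rate λ = 1 + 1.7 = 2.7 per square metre.
Over the interval, μ = 2.7 × 2 = 5.4 (a 2 m² pane = 2 square metres).
P(N = 9) = e^(−5.4) · 5.4^9/9! ≈ 0.0486.

0.0486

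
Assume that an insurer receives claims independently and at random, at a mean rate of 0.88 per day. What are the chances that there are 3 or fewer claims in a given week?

0.1375

Over the interval, μ = 0.88 × 7 = 6.16 (a week = 7 days).
P(N ≤ 3) = Σ_{j=0}^{3} e^(−μ) μ^j/j! ≈ 0.1375.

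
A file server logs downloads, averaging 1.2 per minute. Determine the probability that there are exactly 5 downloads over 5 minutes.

Over the interval, μ = 1.2 × 5 = 6 (5 minutes).
P(N = 5) = e^(−μ) μ^5/5! = e^(−6) · 6^5/120 ≈ 0.1606.

0.1606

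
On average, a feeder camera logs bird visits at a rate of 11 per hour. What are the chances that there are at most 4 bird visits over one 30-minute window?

0.3575

Over the interval, μ = 11 × 0.5 = 5.5 (a 30-minute window = 0.5 hours).
P(N ≤ 4) = Σ_{j=0}^{4} e^(−μ) μ^j/j! ≈ 0.3575.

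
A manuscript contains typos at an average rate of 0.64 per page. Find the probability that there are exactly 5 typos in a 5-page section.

0.1140

Over the interval, μ = 0.64 × 5 = 3.2 (a 5-page section = 5 pages).
P(N = 5) = e^(−μ) μ^5/5! = e^(−3.2) · 3.2^5/120 ≈ 0.1140.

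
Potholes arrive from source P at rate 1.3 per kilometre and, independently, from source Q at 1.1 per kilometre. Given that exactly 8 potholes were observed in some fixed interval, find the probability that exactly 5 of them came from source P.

Given the total, each event is independently from source P with probability p = λ_P/(λ_P+λ_Q) = 1.3/2.4 ≈ 0.5417.
So K ~ Binomial(8, 1.3/2.4): P(K = 5) = C(8,5) · (1.3/2.4)^5 · (1.1/2.4)^3 ≈ 0.2514.

0.2514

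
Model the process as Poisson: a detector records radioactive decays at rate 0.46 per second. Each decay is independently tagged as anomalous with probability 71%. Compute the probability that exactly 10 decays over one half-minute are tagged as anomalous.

0.1249

Thinning: the decays that are tagged as anomalous themselves form a Poisson process with rate 0.71 × 0.46 = 0.3266 per second.
Over the interval, μ = 0.3266 × 30 = 9.798 (a half-minute = 30 seconds).
P(N = 10) = e^(−9.798) · 9.798^10/10! ≈ 0.1249.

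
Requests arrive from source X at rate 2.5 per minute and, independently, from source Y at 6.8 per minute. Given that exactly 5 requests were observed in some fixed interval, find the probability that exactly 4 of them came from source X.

Given the total, each event is independently from source X with probability p = λ_X/(λ_X+λ_Y) = 2.5/9.3 ≈ 0.2688.
So K ~ Binomial(5, 2.5/9.3): P(K = 4) = C(5,4) · (2.5/9.3)^4 · (6.8/9.3)^1 ≈ 0.0191.

0.0191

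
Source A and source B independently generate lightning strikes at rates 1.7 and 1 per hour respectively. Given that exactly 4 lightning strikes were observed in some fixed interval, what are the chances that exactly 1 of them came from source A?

Given the total, each event is independently from source A with probability p = λ_A/(λ_A+λ_B) = 1.7/2.7 ≈ 0.6296.
So K ~ Binomial(4, 1.7/2.7): P(K = 1) = C(4,1) · (1.7/2.7)^1 · (1/2.7)^3 ≈ 0.1280.

0.1280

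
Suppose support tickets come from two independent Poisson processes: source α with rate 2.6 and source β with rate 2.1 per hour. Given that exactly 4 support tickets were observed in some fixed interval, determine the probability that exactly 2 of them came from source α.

Given the total, each event is independently from source α with probability p = λ_α/(λ_α+λ_β) = 2.6/4.7 ≈ 0.5532.
So K ~ Binomial(4, 2.6/4.7): P(K = 2) = C(4,2) · (2.6/4.7)^2 · (2.1/4.7)^2 ≈ 0.3666.

0.3666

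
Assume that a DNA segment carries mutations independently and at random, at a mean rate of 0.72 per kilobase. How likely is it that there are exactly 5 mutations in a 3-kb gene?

Over the interval, μ = 0.72 × 3 = 2.16 (a 3-kb gene = 3 kilobases).
P(N = 5) = e^(−μ) μ^5/5! = e^(−2.16) · 2.16^5/120 ≈ 0.0452.

0.0452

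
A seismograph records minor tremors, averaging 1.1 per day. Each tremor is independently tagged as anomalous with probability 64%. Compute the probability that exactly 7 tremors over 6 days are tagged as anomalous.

Thinning: the tremors that are tagged as anomalous themselves form a Poisson process with rate 0.64 × 1.1 = 0.704 per day.
Over the interval, μ = 0.704 × 6 = 4.224 (6 days).
P(N = 7) = e^(−4.224) · 4.224^7/7! ≈ 0.0697.

0.0697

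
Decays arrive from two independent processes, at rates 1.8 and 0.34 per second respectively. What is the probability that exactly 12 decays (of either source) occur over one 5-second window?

0.1060

Independent Poisson processes superpose: combined rate λ = 1.8 + 0.34 = 2.14 per second.
Over the interval, μ = 2.14 × 5 = 10.7 (a 5-second window = 5 seconds).
P(N = 12) = e^(−10.7) · 10.7^12/12! ≈ 0.1060.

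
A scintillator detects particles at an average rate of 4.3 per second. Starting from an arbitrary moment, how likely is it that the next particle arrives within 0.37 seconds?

0.7963

Inter-arrival times are exponential with rate λ = 4.3 per second.
P(T ≤ 0.37) = 1 − e^(−λt) = 1 − e^(−4.3 × 0.37) = 1 − e^(−1.591) ≈ 0.7963.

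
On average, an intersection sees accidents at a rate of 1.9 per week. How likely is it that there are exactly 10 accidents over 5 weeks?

Over the interval, μ = 1.9 × 5 = 9.5 (5 weeks).
P(N = 10) = e^(−μ) μ^10/10! = e^(−9.5) · 9.5^10/3628800 ≈ 0.1235.

0.1235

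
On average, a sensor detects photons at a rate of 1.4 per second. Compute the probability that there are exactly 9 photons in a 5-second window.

Over the interval, μ = 1.4 × 5 = 7 (a 5-second window = 5 seconds).
P(N = 9) = e^(−μ) μ^9/9! = e^(−7) · 7^9/362880 ≈ 0.1014.

0.1014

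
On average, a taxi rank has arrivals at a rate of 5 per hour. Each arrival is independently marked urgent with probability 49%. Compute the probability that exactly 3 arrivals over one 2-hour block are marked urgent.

0.1460

Thinning: the arrivals that are marked urgent themselves form a Poisson process with rate 0.49 × 5 = 2.45 per hour.
Over the interval, μ = 2.45 × 2 = 4.9 (a 2-hour block = 2 hours).
P(N = 3) = e^(−4.9) · 4.9^3/3! ≈ 0.1460.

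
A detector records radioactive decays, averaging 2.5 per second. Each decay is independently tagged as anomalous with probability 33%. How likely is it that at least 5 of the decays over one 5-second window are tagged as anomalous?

Thinning: the decays that are tagged as anomalous themselves form a Poisson process with rate 0.33 × 2.5 = 0.825 per second.
Over the interval, μ = 0.825 × 5 = 4.125 (a 5-second window = 5 seconds).
P(N ≥ 5) = 1 − P(N ≤ 4) ≈ 0.3956.

0.3956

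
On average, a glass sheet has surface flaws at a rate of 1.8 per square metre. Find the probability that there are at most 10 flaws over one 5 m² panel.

Over the interval, μ = 1.8 × 5 = 9 (a 5 m² panel = 5 square metres).
P(N ≤ 10) = Σ_{j=0}^{10} e^(−μ) μ^j/j! ≈ 0.7060.

0.7060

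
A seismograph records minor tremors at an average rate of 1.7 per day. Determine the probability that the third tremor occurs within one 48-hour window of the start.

Over the interval, μ = 1.7 × 2 = 3.4 (a 48-hour window = 2 days).
The third arrival falls in the interval iff at least 3 events occur there: P(S_3 ≤ t) = P(N ≥ 3) = 1 − P(N ≤ 2) ≈ 0.6603.

0.6603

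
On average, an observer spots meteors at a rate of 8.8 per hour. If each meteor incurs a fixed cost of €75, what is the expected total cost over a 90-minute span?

E[N] = 8.8 × 1.5 = 13.2 (a 90-minute span = 1.5 hours); E[cost] = 13.2 × €75 = €990.

€990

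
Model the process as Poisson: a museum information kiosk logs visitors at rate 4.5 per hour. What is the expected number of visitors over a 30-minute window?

E[N] = λt = 4.5 × 0.5 = 2.25 (a 30-minute window = 0.5 hours).

2.25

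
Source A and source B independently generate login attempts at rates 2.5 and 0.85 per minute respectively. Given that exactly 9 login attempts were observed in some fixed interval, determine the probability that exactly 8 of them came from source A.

0.2197

Given the total, each event is independently from source A with probability p = λ_A/(λ_A+λ_B) = 2.5/3.35 ≈ 0.7463.
So K ~ Binomial(9, 2.5/3.35): P(K = 8) = C(9,8) · (2.5/3.35)^8 · (0.85/3.35)^1 ≈ 0.2197.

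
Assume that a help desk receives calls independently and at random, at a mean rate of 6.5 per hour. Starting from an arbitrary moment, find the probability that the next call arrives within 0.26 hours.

Inter-arrival times are exponential with rate λ = 6.5 per hour.
P(T ≤ 0.26) = 1 − e^(−λt) = 1 − e^(−6.5 × 0.26) = 1 − e^(−1.69) ≈ 0.8155.

0.8155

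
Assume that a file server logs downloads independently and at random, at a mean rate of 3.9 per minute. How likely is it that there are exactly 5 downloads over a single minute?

0.1522

With mean μ = 3.9 per minute,
P(N = 5) = e^(−μ) μ^5/5! = e^(−3.9) · 3.9^5/120 ≈ 0.1522.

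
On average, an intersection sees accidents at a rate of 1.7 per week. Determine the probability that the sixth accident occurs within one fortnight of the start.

0.1295

Over the interval, μ = 1.7 × 2 = 3.4 (a fortnight = 2 weeks).
The sixth arrival falls in the interval iff at least 6 events occur there: P(S_6 ≤ t) = P(N ≥ 6) = 1 − P(N ≤ 5) ≈ 0.1295.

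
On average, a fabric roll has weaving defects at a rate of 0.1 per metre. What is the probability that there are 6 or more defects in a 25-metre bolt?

0.0420

Over the interval, μ = 0.1 × 25 = 2.5 (a 25-metre bolt = 25 metres).
P(N ≥ 6) = 1 − P(N ≤ 5) = 1 − Σ_{j=0}^{5} e^(−μ) μ^j/j! ≈ 0.0420.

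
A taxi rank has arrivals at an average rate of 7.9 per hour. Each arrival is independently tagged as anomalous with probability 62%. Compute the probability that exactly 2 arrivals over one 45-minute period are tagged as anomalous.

0.1713

Thinning: the arrivals that are tagged as anomalous themselves form a Poisson process with rate 0.62 × 7.9 = 4.898 per hour.
Over the interval, μ = 4.898 × 0.75 = 3.6735 (a 45-minute period = 0.75 hours).
P(N = 2) = e^(−3.6735) · 3.6735^2/2! ≈ 0.1713.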